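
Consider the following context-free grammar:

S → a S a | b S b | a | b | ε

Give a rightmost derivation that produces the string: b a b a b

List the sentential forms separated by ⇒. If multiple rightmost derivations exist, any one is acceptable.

S ⇒ b S b ⇒ b a S a b ⇒ b a b a b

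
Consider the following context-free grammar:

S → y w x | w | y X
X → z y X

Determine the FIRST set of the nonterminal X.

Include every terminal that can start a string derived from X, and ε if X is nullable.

We compute FIRST(X) using the standard algorithm.
FIRST(S) = {w, y}
FIRST(X) = {z}
Therefore, FIRST(X) = {z}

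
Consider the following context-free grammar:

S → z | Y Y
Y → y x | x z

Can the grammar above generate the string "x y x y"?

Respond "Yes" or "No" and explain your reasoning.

No - no valid derivation exists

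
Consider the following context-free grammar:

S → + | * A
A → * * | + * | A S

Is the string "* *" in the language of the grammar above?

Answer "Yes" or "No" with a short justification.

No - no valid derivation exists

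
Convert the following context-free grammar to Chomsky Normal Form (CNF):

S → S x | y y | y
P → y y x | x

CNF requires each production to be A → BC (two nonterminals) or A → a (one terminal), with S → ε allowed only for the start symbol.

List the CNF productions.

TX → x; TY → y; S → y; P → x; S → S TX; S → TY TY; P → TY X0; X0 → TY TX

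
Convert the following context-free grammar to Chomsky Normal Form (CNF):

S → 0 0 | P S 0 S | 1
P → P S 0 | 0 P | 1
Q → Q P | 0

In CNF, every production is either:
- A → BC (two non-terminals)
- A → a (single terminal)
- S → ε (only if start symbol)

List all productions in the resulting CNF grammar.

T0 → 0; S → 1; P → 1; Q → 0; S → T0 T0; S → P X0; X0 → S X1; X1 → T0 S; P → P X2; X2 → S T0; P → T0 P; Q → Q P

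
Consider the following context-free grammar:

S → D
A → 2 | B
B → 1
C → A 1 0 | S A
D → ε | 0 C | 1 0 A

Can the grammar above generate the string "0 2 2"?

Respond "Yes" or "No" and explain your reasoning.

No - no valid derivation exists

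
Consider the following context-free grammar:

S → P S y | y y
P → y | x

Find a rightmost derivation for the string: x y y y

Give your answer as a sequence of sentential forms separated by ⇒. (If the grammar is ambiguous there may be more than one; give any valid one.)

S ⇒ P S y ⇒ P y y y ⇒ x y y y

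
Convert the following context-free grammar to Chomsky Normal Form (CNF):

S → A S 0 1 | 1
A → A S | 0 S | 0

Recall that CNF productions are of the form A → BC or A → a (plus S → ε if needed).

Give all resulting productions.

T0 → 0; T1 → 1; S → 1; A → 0; S → A X0; X0 → S X1; X1 → T0 T1; A → A S; A → T0 S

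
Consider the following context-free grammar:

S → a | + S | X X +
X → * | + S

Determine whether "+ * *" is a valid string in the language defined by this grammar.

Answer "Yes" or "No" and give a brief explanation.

No - no valid derivation exists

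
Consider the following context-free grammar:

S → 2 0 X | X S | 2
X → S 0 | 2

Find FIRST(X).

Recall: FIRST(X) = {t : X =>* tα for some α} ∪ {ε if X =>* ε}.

We compute FIRST(X) using the standard algorithm.
FIRST(S) = {2}
FIRST(X) = {2}
Therefore, FIRST(X) = {2}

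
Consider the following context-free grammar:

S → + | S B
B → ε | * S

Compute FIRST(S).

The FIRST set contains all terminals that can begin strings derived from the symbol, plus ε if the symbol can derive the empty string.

We compute FIRST(S) using the standard algorithm.
FIRST(B) = {*, ε}
FIRST(S) = {+}
Therefore, FIRST(S) = {+}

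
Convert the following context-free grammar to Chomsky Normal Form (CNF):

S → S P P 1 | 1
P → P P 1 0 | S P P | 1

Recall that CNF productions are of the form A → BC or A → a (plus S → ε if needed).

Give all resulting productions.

T1 → 1; S → 1; T0 → 0; P → 1; S → S X0; X0 → P X1; X1 → P T1; P → P X2; X2 → P X3; X3 → T1 T0; P → S X4; X4 → P P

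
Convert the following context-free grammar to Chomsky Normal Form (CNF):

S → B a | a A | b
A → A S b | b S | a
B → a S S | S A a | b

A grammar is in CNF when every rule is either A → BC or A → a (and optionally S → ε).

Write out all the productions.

TA → a; S → b; TB → b; A → a; B → b; S → B TA; S → TA A; A → A X0; X0 → S TB; A → TB S; B → TA X1; X1 → S S; B → S X2; X2 → A TA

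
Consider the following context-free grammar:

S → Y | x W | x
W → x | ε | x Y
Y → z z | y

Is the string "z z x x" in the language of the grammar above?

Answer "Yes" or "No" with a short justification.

No - no valid derivation exists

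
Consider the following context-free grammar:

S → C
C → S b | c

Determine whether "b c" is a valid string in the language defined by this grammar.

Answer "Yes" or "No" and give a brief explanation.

No - no valid derivation exists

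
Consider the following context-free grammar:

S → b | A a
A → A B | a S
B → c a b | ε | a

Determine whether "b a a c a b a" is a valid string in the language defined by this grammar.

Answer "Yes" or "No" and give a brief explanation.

No - no valid derivation exists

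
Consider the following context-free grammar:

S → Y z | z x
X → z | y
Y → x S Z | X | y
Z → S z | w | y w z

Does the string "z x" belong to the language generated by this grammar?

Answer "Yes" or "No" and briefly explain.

Yes - a valid derivation exists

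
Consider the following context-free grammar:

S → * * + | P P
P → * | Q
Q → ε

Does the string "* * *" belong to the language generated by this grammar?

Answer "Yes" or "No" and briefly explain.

No - no valid derivation exists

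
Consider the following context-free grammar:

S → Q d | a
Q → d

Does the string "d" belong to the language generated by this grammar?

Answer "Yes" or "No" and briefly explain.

No - no valid derivation exists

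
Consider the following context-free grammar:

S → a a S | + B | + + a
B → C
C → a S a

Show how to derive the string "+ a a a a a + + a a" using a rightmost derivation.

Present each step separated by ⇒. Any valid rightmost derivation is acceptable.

S ⇒ + B ⇒ + C ⇒ + a S a ⇒ + a a a S a ⇒ + a a a a a S a ⇒ + a a a a a + + a a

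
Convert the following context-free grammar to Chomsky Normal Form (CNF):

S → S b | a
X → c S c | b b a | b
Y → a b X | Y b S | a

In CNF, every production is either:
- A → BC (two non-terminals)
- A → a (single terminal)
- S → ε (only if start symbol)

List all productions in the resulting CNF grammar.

TB → b; S → a; TC → c; TA → a; X → b; Y → a; S → S TB; X → TC X0; X0 → S TC; X → TB X1; X1 → TB TA; Y → TA X2; X2 → TB X; Y → Y X3; X3 → TB S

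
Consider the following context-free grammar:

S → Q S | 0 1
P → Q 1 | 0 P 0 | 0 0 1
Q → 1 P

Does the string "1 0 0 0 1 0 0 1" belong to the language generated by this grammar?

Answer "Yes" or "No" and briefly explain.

Yes - a valid derivation exists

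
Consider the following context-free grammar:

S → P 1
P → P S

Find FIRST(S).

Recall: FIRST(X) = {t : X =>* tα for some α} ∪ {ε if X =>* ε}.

We compute FIRST(S) using the standard algorithm.
FIRST(P) = {}
FIRST(S) = {}
Therefore, FIRST(S) = {}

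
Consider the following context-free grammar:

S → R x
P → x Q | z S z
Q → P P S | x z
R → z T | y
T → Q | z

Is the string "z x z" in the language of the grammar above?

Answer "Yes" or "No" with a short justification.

No - no valid derivation exists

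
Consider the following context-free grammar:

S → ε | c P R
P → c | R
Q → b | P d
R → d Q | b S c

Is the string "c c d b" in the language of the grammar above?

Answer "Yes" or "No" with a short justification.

Yes - a valid derivation exists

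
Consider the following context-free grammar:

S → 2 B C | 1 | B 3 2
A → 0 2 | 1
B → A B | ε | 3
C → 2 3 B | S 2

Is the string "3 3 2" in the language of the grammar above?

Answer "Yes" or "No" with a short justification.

Yes - a valid derivation exists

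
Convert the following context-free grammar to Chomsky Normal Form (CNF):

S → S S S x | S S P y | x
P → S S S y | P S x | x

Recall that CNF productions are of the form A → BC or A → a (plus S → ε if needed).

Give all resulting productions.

TX → x; TY → y; S → x; P → x; S → S X0; X0 → S X1; X1 → S TX; S → S X2; X2 → S X3; X3 → P TY; P → S X4; X4 → S X5; X5 → S TY; P → P X6; X6 → S TX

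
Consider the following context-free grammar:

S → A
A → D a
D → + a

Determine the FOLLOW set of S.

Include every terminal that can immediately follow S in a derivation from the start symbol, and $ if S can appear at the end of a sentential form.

We compute FOLLOW(S) using the standard algorithm.
FOLLOW(S) starts with {$}.
FIRST(A) = {+}
FIRST(D) = {+}
FIRST(S) = {+}
FOLLOW(A) = {$}
FOLLOW(D) = {a}
FOLLOW(S) = {$}
Therefore, FOLLOW(S) = {$}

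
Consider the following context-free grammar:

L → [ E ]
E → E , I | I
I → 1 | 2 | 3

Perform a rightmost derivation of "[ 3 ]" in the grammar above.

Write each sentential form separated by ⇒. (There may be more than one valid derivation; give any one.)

L ⇒ [ E ] ⇒ [ I ] ⇒ [ 3 ]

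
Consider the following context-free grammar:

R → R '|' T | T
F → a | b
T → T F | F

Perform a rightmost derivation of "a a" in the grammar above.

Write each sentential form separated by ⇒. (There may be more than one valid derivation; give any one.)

R ⇒ T ⇒ T F ⇒ T a ⇒ F a ⇒ a a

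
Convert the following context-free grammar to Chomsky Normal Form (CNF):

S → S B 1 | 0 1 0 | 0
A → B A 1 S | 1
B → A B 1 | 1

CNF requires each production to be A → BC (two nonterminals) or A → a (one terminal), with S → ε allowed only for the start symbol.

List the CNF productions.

T1 → 1; T0 → 0; S → 0; A → 1; B → 1; S → S X0; X0 → B T1; S → T0 X1; X1 → T1 T0; A → B X2; X2 → A X3; X3 → T1 S; B → A X4; X4 → B T1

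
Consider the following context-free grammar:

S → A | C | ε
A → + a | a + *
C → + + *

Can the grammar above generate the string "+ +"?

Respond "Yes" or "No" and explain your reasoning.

No - no valid derivation exists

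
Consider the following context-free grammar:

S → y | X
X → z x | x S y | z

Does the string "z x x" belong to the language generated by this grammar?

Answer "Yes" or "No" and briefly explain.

No - no valid derivation exists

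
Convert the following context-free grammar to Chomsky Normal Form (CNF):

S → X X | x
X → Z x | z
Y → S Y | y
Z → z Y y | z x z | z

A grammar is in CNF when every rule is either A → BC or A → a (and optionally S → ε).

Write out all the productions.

S → x; TX → x; X → z; Y → y; TZ → z; TY → y; Z → z; S → X X; X → Z TX; Y → S Y; Z → TZ X0; X0 → Y TY; Z → TZ X1; X1 → TX TZ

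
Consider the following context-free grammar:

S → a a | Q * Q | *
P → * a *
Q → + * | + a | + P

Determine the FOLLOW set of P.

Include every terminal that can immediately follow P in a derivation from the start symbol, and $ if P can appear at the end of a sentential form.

We compute FOLLOW(P) using the standard algorithm.
FOLLOW(S) starts with {$}.
FIRST(P) = {*}
FIRST(Q) = {+}
FIRST(S) = {*, +, a}
FOLLOW(P) = {$, *}
FOLLOW(Q) = {$, *}
FOLLOW(S) = {$}
Therefore, FOLLOW(P) = {$, *}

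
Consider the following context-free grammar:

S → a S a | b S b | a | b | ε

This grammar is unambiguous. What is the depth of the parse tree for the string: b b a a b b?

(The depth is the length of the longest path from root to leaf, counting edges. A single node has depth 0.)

4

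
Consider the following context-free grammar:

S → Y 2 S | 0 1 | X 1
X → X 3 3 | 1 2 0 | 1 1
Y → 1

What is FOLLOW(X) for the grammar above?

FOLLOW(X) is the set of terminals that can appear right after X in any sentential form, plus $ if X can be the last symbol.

We compute FOLLOW(X) using the standard algorithm.
FOLLOW(S) starts with {$}.
FIRST(S) = {0, 1}
FIRST(X) = {1}
FIRST(Y) = {1}
FOLLOW(S) = {$}
FOLLOW(X) = {1, 3}
FOLLOW(Y) = {2}
Therefore, FOLLOW(X) = {1, 3}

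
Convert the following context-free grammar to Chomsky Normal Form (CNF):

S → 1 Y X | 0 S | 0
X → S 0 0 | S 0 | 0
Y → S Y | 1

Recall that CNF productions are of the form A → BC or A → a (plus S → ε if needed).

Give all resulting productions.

T1 → 1; T0 → 0; S → 0; X → 0; Y → 1; S → T1 X0; X0 → Y X; S → T0 S; X → S X1; X1 → T0 T0; X → S T0; Y → S Y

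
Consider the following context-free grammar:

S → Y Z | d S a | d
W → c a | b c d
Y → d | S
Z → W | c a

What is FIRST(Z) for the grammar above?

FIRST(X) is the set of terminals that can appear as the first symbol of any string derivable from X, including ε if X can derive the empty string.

We compute FIRST(Z) using the standard algorithm.
FIRST(S) = {d}
FIRST(W) = {b, c}
FIRST(Y) = {d}
FIRST(Z) = {b, c}
Therefore, FIRST(Z) = {b, c}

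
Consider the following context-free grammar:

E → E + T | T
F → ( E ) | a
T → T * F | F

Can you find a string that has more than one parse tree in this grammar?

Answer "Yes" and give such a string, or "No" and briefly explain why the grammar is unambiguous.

No - the grammar is unambiguous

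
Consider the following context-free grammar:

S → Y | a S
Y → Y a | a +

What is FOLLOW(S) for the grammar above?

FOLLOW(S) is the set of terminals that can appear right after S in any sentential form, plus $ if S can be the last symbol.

We compute FOLLOW(S) using the standard algorithm.
FOLLOW(S) starts with {$}.
FIRST(S) = {a}
FIRST(Y) = {a}
FOLLOW(S) = {$}
FOLLOW(Y) = {$, a}
Therefore, FOLLOW(S) = {$}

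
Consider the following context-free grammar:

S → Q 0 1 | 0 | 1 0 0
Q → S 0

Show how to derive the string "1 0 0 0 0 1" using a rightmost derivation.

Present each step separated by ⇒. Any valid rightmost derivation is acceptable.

S ⇒ Q 0 1 ⇒ S 0 0 1 ⇒ 1 0 0 0 0 1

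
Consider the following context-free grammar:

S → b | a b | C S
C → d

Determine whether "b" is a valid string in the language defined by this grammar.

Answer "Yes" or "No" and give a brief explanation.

Yes - a valid derivation exists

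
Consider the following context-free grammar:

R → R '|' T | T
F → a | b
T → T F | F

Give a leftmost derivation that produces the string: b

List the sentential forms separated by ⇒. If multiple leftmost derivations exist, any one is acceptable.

R ⇒ T ⇒ F ⇒ b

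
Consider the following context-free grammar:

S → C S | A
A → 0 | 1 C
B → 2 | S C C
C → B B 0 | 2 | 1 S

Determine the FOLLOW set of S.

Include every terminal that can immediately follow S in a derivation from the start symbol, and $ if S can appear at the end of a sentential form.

We compute FOLLOW(S) using the standard algorithm.
FOLLOW(S) starts with {$}.
FIRST(A) = {0, 1}
FIRST(B) = {0, 1, 2}
FIRST(C) = {0, 1, 2}
FIRST(S) = {0, 1, 2}
FOLLOW(A) = {$, 0, 1, 2}
FOLLOW(B) = {0, 1, 2}
FOLLOW(C) = {$, 0, 1, 2}
FOLLOW(S) = {$, 0, 1, 2}
Therefore, FOLLOW(S) = {$, 0, 1, 2}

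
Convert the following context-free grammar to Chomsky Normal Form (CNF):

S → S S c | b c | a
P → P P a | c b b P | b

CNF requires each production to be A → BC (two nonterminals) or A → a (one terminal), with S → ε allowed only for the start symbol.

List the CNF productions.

TC → c; TB → b; S → a; TA → a; P → b; S → S X0; X0 → S TC; S → TB TC; P → P X1; X1 → P TA; P → TC X2; X2 → TB X3; X3 → TB P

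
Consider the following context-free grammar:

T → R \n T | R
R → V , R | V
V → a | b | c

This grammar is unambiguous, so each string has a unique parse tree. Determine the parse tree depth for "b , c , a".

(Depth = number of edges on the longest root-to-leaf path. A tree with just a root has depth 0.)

5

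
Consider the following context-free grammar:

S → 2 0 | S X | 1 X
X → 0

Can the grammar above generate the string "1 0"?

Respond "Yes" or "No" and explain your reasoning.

Yes - a valid derivation exists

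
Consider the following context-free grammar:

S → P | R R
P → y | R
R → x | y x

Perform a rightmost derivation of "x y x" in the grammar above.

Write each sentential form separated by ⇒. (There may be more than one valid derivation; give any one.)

S ⇒ R R ⇒ R y x ⇒ x y x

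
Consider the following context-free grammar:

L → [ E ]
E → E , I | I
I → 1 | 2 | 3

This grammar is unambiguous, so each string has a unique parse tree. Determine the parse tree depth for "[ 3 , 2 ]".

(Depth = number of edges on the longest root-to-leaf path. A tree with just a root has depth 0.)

4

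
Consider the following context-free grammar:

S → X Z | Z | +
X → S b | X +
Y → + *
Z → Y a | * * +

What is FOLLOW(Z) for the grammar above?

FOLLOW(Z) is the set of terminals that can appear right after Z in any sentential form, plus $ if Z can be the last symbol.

We compute FOLLOW(Z) using the standard algorithm.
FOLLOW(S) starts with {$}.
FIRST(S) = {*, +}
FIRST(X) = {*, +}
FIRST(Y) = {+}
FIRST(Z) = {*, +}
FOLLOW(S) = {$, b}
FOLLOW(X) = {*, +}
FOLLOW(Y) = {a}
FOLLOW(Z) = {$, b}
Therefore, FOLLOW(Z) = {$, b}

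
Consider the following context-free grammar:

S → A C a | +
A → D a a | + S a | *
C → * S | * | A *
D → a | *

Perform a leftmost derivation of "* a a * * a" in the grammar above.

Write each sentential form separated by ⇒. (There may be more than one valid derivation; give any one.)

S ⇒ A C a ⇒ D a a C a ⇒ * a a C a ⇒ * a a A * a ⇒ * a a * * a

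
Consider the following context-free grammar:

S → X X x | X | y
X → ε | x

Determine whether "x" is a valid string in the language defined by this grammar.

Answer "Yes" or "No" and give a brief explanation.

Yes - a valid derivation exists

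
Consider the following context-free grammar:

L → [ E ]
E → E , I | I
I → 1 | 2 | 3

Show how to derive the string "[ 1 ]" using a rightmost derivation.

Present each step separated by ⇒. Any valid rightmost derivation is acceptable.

L ⇒ [ E ] ⇒ [ I ] ⇒ [ 1 ]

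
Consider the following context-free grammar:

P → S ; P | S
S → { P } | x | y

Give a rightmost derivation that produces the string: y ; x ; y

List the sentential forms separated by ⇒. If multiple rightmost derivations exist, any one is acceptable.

P ⇒ S ; P ⇒ S ; S ; P ⇒ S ; S ; S ⇒ S ; S ; y ⇒ S ; x ; y ⇒ y ; x ; y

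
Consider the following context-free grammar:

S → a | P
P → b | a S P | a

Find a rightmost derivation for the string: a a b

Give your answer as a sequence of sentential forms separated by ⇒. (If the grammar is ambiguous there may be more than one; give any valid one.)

S ⇒ P ⇒ a S P ⇒ a S b ⇒ a a b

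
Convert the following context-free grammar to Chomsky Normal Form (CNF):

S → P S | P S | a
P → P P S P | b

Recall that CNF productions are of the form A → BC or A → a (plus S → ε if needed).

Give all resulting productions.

S → a; P → b; S → P S; S → P S; P → P X0; X0 → P X1; X1 → S P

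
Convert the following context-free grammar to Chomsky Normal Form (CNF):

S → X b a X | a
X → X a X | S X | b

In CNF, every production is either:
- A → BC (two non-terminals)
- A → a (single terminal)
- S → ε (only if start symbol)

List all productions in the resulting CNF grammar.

TB → b; TA → a; S → a; X → b; S → X X0; X0 → TB X1; X1 → TA X; X → X X2; X2 → TA X; X → S X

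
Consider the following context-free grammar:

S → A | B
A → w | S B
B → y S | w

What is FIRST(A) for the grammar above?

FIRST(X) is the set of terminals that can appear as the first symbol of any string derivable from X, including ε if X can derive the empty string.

We compute FIRST(A) using the standard algorithm.
FIRST(A) = {w, y}
FIRST(B) = {w, y}
FIRST(S) = {w, y}
Therefore, FIRST(A) = {w, y}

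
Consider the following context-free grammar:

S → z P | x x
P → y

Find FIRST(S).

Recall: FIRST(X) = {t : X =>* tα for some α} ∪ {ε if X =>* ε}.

We compute FIRST(S) using the standard algorithm.
FIRST(P) = {y}
FIRST(S) = {x, z}
Therefore, FIRST(S) = {x, z}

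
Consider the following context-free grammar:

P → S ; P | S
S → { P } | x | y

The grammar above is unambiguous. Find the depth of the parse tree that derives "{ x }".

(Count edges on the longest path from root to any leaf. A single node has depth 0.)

4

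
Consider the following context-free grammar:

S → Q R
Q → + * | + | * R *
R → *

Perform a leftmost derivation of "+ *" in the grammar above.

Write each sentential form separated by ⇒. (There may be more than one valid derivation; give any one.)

S ⇒ Q R ⇒ + R ⇒ + *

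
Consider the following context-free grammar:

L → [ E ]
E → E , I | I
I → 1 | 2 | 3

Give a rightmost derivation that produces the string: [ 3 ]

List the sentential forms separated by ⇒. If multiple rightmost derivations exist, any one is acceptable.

L ⇒ [ E ] ⇒ [ I ] ⇒ [ 3 ]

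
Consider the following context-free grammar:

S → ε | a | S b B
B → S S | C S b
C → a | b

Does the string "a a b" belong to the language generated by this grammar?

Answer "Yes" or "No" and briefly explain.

No - no valid derivation exists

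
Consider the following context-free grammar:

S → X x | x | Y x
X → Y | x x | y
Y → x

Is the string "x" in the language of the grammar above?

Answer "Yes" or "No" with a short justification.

Yes - a valid derivation exists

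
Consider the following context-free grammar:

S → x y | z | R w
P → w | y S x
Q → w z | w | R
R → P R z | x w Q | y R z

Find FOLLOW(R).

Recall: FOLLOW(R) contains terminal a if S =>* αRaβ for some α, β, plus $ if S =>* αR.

We compute FOLLOW(R) using the standard algorithm.
FOLLOW(S) starts with {$}.
FIRST(P) = {w, y}
FIRST(Q) = {w, x, y}
FIRST(R) = {w, x, y}
FIRST(S) = {w, x, y, z}
FOLLOW(P) = {w, x, y}
FOLLOW(Q) = {w, z}
FOLLOW(R) = {w, z}
FOLLOW(S) = {$, x}
Therefore, FOLLOW(R) = {w, z}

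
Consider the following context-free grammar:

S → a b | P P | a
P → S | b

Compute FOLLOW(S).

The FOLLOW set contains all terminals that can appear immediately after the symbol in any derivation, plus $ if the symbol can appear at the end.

We compute FOLLOW(S) using the standard algorithm.
FOLLOW(S) starts with {$}.
FIRST(P) = {a, b}
FIRST(S) = {a, b}
FOLLOW(P) = {$, a, b}
FOLLOW(S) = {$, a, b}
Therefore, FOLLOW(S) = {$, a, b}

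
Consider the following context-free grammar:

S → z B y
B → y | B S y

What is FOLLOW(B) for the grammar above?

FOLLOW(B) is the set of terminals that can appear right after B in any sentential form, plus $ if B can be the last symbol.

We compute FOLLOW(B) using the standard algorithm.
FOLLOW(S) starts with {$}.
FIRST(B) = {y}
FIRST(S) = {z}
FOLLOW(B) = {y, z}
FOLLOW(S) = {$, y}
Therefore, FOLLOW(B) = {y, z}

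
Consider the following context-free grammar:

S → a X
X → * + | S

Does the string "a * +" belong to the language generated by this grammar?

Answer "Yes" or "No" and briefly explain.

Yes - a valid derivation exists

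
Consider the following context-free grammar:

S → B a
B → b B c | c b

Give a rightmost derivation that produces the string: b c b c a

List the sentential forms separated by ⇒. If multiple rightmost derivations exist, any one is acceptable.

S ⇒ B a ⇒ b B c a ⇒ b c b c a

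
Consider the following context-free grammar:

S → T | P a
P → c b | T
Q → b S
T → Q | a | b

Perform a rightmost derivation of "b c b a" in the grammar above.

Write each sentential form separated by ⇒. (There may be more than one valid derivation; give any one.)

S ⇒ T ⇒ Q ⇒ b S ⇒ b P a ⇒ b c b a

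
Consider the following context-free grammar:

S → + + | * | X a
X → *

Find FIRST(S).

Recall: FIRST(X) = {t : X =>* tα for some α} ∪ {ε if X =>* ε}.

We compute FIRST(S) using the standard algorithm.
FIRST(S) = {*, +}
FIRST(X) = {*}
Therefore, FIRST(S) = {*, +}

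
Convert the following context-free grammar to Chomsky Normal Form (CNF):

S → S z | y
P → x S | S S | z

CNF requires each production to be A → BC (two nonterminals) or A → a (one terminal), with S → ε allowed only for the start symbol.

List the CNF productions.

TZ → z; S → y; TX → x; P → z; S → S TZ; P → TX S; P → S S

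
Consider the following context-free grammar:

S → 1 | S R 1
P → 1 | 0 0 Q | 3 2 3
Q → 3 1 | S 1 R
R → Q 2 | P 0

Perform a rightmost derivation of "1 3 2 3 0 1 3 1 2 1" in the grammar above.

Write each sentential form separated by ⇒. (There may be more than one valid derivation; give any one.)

S ⇒ S R 1 ⇒ S Q 2 1 ⇒ S 3 1 2 1 ⇒ S R 1 3 1 2 1 ⇒ S P 0 1 3 1 2 1 ⇒ S 3 2 3 0 1 3 1 2 1 ⇒ 1 3 2 3 0 1 3 1 2 1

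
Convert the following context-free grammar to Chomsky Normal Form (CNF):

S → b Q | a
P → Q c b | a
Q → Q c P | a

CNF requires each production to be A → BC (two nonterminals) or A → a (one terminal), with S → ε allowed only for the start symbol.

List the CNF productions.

TB → b; S → a; TC → c; P → a; Q → a; S → TB Q; P → Q X0; X0 → TC TB; Q → Q X1; X1 → TC P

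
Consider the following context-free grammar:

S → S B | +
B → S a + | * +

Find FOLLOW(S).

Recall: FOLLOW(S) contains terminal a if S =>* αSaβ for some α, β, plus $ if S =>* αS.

We compute FOLLOW(S) using the standard algorithm.
FOLLOW(S) starts with {$}.
FIRST(B) = {*, +}
FIRST(S) = {+}
FOLLOW(B) = {$, *, +, a}
FOLLOW(S) = {$, *, +, a}
Therefore, FOLLOW(S) = {$, *, +, a}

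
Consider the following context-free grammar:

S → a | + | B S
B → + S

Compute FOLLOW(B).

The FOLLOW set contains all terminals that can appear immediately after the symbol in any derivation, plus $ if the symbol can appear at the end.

We compute FOLLOW(B) using the standard algorithm.
FOLLOW(S) starts with {$}.
FIRST(B) = {+}
FIRST(S) = {+, a}
FOLLOW(B) = {+, a}
FOLLOW(S) = {$, +, a}
Therefore, FOLLOW(B) = {+, a}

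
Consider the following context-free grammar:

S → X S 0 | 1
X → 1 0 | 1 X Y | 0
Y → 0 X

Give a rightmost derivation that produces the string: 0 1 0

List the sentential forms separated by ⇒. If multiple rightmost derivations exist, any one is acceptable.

S ⇒ X S 0 ⇒ X 1 0 ⇒ 0 1 0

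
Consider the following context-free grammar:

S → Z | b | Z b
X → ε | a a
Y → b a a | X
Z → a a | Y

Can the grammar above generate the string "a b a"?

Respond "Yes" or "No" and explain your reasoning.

No - no valid derivation exists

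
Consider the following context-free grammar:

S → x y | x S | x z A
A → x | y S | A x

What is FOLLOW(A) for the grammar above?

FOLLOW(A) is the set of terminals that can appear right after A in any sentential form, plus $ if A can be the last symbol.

We compute FOLLOW(A) using the standard algorithm.
FOLLOW(S) starts with {$}.
FIRST(A) = {x, y}
FIRST(S) = {x}
FOLLOW(A) = {$, x}
FOLLOW(S) = {$, x}
Therefore, FOLLOW(A) = {$, x}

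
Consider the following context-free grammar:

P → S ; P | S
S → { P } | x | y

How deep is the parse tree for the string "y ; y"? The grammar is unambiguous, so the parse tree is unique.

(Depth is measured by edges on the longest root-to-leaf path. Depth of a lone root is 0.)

3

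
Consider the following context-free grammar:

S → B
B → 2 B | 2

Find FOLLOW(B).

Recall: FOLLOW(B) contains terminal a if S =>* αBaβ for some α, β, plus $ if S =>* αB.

We compute FOLLOW(B) using the standard algorithm.
FOLLOW(S) starts with {$}.
FIRST(B) = {2}
FIRST(S) = {2}
FOLLOW(B) = {$}
FOLLOW(S) = {$}
Therefore, FOLLOW(B) = {$}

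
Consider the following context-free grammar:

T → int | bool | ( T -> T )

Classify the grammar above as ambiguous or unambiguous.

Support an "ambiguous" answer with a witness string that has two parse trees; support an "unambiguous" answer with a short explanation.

Unambiguous - every string in the language has a unique parse tree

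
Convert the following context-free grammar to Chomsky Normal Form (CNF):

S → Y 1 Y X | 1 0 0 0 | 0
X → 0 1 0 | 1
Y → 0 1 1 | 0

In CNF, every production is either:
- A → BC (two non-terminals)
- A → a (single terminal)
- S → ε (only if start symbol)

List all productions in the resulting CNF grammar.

T1 → 1; T0 → 0; S → 0; X → 1; Y → 0; S → Y X0; X0 → T1 X1; X1 → Y X; S → T1 X2; X2 → T0 X3; X3 → T0 T0; X → T0 X4; X4 → T1 T0; Y → T0 X5; X5 → T1 T1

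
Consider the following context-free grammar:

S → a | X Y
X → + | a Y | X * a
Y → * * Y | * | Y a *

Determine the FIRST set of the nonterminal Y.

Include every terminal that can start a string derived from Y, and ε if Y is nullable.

We compute FIRST(Y) using the standard algorithm.
FIRST(S) = {+, a}
FIRST(X) = {+, a}
FIRST(Y) = {*}
Therefore, FIRST(Y) = {*}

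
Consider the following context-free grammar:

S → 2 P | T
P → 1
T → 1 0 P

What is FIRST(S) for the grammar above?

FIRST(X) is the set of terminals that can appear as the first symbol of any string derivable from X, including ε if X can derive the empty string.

We compute FIRST(S) using the standard algorithm.
FIRST(P) = {1}
FIRST(S) = {1, 2}
FIRST(T) = {1}
Therefore, FIRST(S) = {1, 2}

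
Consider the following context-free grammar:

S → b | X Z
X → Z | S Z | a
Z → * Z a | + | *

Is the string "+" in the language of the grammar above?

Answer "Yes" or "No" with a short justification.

No - no valid derivation exists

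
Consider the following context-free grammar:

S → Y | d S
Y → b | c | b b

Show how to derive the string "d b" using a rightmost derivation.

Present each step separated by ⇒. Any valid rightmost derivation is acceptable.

S ⇒ d S ⇒ d Y ⇒ d b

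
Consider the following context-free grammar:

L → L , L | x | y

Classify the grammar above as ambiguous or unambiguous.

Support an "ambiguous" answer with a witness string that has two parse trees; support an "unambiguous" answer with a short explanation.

Ambiguous - the string 'y , x , y , x , x , x' has two distinct parse trees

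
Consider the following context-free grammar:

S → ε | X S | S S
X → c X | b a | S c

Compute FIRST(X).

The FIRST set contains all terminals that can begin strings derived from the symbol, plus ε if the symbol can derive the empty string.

We compute FIRST(X) using the standard algorithm.
FIRST(S) = {b, c, ε}
FIRST(X) = {b, c}
Therefore, FIRST(X) = {b, c}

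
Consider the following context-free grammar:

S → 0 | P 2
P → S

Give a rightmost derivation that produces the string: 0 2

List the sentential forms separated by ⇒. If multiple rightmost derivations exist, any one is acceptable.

S ⇒ P 2 ⇒ S 2 ⇒ 0 2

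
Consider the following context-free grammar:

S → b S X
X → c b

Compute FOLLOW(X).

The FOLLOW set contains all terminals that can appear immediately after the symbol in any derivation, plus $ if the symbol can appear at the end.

We compute FOLLOW(X) using the standard algorithm.
FOLLOW(S) starts with {$}.
FIRST(S) = {b}
FIRST(X) = {c}
FOLLOW(S) = {$, c}
FOLLOW(X) = {$, c}
Therefore, FOLLOW(X) = {$, c}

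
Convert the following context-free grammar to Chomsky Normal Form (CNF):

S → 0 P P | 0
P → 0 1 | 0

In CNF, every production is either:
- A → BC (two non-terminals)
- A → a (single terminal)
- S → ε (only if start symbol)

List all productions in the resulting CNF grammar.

T0 → 0; S → 0; T1 → 1; P → 0; S → T0 X0; X0 → P P; P → T0 T1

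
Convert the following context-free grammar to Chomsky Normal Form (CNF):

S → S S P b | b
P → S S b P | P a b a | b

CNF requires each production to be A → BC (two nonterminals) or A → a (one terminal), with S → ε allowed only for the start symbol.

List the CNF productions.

TB → b; S → b; TA → a; P → b; S → S X0; X0 → S X1; X1 → P TB; P → S X2; X2 → S X3; X3 → TB P; P → P X4; X4 → TA X5; X5 → TB TA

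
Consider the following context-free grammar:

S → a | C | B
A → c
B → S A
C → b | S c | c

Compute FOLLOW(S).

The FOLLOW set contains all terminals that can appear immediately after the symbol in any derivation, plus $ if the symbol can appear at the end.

We compute FOLLOW(S) using the standard algorithm.
FOLLOW(S) starts with {$}.
FIRST(A) = {c}
FIRST(B) = {a, b, c}
FIRST(C) = {a, b, c}
FIRST(S) = {a, b, c}
FOLLOW(A) = {$, c}
FOLLOW(B) = {$, c}
FOLLOW(C) = {$, c}
FOLLOW(S) = {$, c}
Therefore, FOLLOW(S) = {$, c}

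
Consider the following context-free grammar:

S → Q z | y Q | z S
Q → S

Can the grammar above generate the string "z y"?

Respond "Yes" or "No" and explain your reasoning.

No - no valid derivation exists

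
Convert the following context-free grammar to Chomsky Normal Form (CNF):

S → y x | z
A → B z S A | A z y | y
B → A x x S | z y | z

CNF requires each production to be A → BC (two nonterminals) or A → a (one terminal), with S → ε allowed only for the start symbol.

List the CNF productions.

TY → y; TX → x; S → z; TZ → z; A → y; B → z; S → TY TX; A → B X0; X0 → TZ X1; X1 → S A; A → A X2; X2 → TZ TY; B → A X3; X3 → TX X4; X4 → TX S; B → TZ TY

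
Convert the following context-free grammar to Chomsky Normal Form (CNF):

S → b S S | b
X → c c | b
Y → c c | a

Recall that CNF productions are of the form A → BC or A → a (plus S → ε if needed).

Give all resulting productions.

TB → b; S → b; TC → c; X → b; Y → a; S → TB X0; X0 → S S; X → TC TC; Y → TC TC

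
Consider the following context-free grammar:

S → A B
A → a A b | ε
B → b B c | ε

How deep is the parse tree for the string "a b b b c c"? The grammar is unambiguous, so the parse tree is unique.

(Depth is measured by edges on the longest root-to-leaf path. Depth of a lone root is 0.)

4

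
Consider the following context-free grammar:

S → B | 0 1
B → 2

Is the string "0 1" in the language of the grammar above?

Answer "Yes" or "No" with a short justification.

Yes - a valid derivation exists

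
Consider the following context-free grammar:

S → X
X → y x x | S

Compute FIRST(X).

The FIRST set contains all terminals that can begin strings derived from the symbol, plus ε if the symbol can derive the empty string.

We compute FIRST(X) using the standard algorithm.
FIRST(S) = {y}
FIRST(X) = {y}
Therefore, FIRST(X) = {y}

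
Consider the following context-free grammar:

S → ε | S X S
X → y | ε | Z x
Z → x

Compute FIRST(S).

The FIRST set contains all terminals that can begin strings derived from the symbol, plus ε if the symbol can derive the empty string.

We compute FIRST(S) using the standard algorithm.
FIRST(S) = {x, y, ε}
FIRST(X) = {x, y, ε}
FIRST(Z) = {x}
Therefore, FIRST(S) = {x, y, ε}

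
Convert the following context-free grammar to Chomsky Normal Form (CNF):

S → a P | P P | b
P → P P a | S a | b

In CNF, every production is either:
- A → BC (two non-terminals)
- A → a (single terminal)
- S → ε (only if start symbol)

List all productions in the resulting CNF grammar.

TA → a; S → b; P → b; S → TA P; S → P P; P → P X0; X0 → P TA; P → S TA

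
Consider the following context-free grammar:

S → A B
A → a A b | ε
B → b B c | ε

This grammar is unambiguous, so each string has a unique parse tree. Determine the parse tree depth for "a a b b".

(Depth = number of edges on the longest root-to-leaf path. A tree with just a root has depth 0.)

4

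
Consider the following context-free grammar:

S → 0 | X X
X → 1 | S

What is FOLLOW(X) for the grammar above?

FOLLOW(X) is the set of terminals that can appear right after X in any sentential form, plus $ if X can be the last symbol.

We compute FOLLOW(X) using the standard algorithm.
FOLLOW(S) starts with {$}.
FIRST(S) = {0, 1}
FIRST(X) = {0, 1}
FOLLOW(S) = {$, 0, 1}
FOLLOW(X) = {$, 0, 1}
Therefore, FOLLOW(X) = {$, 0, 1}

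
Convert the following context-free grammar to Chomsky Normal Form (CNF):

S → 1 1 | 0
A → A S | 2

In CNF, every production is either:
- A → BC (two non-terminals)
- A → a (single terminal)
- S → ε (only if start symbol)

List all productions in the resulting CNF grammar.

T1 → 1; S → 0; A → 2; S → T1 T1; A → A S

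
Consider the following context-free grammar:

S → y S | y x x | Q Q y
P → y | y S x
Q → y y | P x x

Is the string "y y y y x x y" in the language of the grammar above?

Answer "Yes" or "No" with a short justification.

Yes - a valid derivation exists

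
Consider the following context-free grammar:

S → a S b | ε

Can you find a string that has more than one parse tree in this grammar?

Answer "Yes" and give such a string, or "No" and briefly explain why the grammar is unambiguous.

No - the grammar is unambiguous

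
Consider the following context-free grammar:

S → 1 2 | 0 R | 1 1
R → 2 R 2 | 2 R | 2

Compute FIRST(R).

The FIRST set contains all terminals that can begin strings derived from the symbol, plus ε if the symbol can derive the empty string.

We compute FIRST(R) using the standard algorithm.
FIRST(R) = {2}
FIRST(S) = {0, 1}
Therefore, FIRST(R) = {2}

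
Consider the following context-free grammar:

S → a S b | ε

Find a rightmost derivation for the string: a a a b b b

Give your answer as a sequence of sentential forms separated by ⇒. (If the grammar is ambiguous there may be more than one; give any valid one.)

S ⇒ a S b ⇒ a a S b b ⇒ a a a S b b b ⇒ a a a b b b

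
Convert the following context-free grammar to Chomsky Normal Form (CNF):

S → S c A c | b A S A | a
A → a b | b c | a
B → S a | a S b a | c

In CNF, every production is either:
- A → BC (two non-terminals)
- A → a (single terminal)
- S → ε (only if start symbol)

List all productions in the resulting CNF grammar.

TC → c; TB → b; S → a; TA → a; A → a; B → c; S → S X0; X0 → TC X1; X1 → A TC; S → TB X2; X2 → A X3; X3 → S A; A → TA TB; A → TB TC; B → S TA; B → TA X4; X4 → S X5; X5 → TB TA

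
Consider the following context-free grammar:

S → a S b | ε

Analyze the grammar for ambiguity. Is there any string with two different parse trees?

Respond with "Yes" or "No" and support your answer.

No - the grammar is unambiguous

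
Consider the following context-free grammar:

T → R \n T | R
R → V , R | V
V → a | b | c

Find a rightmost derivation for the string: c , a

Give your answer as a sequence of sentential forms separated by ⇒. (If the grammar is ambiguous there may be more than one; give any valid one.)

T ⇒ R ⇒ V , R ⇒ V , V ⇒ V , a ⇒ c , a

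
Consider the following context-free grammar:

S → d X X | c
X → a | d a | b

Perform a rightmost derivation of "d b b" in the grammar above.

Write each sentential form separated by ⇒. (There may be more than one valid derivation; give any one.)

S ⇒ d X X ⇒ d X b ⇒ d b b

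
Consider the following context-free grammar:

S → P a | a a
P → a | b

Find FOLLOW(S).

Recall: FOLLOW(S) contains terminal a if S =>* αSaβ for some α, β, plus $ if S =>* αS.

We compute FOLLOW(S) using the standard algorithm.
FOLLOW(S) starts with {$}.
FIRST(P) = {a, b}
FIRST(S) = {a, b}
FOLLOW(P) = {a}
FOLLOW(S) = {$}
Therefore, FOLLOW(S) = {$}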